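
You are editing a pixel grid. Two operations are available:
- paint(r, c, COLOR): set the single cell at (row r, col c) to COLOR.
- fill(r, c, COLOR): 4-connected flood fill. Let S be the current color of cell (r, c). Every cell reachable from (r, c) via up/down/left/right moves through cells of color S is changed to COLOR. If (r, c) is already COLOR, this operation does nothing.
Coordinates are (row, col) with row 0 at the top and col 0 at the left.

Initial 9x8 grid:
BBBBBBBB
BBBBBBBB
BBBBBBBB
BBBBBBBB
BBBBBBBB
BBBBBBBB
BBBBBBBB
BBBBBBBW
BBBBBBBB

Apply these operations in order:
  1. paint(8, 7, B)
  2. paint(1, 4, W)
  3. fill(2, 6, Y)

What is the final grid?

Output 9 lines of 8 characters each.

Answer: YYYYYYYY
YYYYWYYY
YYYYYYYY
YYYYYYYY
YYYYYYYY
YYYYYYYY
YYYYYYYY
YYYYYYYW
YYYYYYYY

Derivation:
After op 1 paint(8,7,B):
BBBBBBBB
BBBBBBBB
BBBBBBBB
BBBBBBBB
BBBBBBBB
BBBBBBBB
BBBBBBBB
BBBBBBBW
BBBBBBBB
After op 2 paint(1,4,W):
BBBBBBBB
BBBBWBBB
BBBBBBBB
BBBBBBBB
BBBBBBBB
BBBBBBBB
BBBBBBBB
BBBBBBBW
BBBBBBBB
After op 3 fill(2,6,Y) [70 cells changed]:
YYYYYYYY
YYYYWYYY
YYYYYYYY
YYYYYYYY
YYYYYYYY
YYYYYYYY
YYYYYYYY
YYYYYYYW
YYYYYYYY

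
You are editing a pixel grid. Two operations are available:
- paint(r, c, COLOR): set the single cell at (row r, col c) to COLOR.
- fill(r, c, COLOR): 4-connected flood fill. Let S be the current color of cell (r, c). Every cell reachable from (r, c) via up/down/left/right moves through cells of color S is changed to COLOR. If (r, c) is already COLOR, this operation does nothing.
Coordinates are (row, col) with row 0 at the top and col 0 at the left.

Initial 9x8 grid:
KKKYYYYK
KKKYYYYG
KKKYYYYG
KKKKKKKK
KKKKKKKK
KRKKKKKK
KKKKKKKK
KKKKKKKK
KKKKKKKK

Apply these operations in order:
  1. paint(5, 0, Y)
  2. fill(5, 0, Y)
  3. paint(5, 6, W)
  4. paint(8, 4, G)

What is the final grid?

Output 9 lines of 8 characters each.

After op 1 paint(5,0,Y):
KKKYYYYK
KKKYYYYG
KKKYYYYG
KKKKKKKK
KKKKKKKK
YRKKKKKK
KKKKKKKK
KKKKKKKK
KKKKKKKK
After op 2 fill(5,0,Y) [0 cells changed]:
KKKYYYYK
KKKYYYYG
KKKYYYYG
KKKKKKKK
KKKKKKKK
YRKKKKKK
KKKKKKKK
KKKKKKKK
KKKKKKKK
After op 3 paint(5,6,W):
KKKYYYYK
KKKYYYYG
KKKYYYYG
KKKKKKKK
KKKKKKKK
YRKKKKWK
KKKKKKKK
KKKKKKKK
KKKKKKKK
After op 4 paint(8,4,G):
KKKYYYYK
KKKYYYYG
KKKYYYYG
KKKKKKKK
KKKKKKKK
YRKKKKWK
KKKKKKKK
KKKKKKKK
KKKKGKKK

Answer: KKKYYYYK
KKKYYYYG
KKKYYYYG
KKKKKKKK
KKKKKKKK
YRKKKKWK
KKKKKKKK
KKKKKKKK
KKKKGKKK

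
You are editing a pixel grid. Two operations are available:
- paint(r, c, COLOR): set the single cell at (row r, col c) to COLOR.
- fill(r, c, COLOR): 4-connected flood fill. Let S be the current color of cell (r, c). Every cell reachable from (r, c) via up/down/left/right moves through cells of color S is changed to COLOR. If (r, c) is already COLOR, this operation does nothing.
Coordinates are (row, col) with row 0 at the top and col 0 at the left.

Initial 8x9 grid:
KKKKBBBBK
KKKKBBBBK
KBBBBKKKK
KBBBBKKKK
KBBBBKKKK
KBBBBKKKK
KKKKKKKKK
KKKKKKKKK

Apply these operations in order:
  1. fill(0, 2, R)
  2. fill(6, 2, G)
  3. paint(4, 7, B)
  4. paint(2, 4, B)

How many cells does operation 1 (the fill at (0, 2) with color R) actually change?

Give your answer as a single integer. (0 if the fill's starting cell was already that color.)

Answer: 48

Derivation:
After op 1 fill(0,2,R) [48 cells changed]:
RRRRBBBBR
RRRRBBBBR
RBBBBRRRR
RBBBBRRRR
RBBBBRRRR
RBBBBRRRR
RRRRRRRRR
RRRRRRRRR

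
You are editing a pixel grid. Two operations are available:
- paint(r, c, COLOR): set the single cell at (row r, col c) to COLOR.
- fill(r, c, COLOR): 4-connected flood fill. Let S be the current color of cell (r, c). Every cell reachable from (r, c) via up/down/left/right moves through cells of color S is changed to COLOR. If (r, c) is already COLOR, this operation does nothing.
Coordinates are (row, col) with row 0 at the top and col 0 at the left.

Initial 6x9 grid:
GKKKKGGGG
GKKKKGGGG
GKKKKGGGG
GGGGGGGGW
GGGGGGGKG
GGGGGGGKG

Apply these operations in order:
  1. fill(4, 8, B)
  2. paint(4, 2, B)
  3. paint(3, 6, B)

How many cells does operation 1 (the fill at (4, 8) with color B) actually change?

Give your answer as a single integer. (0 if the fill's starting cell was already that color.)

After op 1 fill(4,8,B) [2 cells changed]:
GKKKKGGGG
GKKKKGGGG
GKKKKGGGG
GGGGGGGGW
GGGGGGGKB
GGGGGGGKB

Answer: 2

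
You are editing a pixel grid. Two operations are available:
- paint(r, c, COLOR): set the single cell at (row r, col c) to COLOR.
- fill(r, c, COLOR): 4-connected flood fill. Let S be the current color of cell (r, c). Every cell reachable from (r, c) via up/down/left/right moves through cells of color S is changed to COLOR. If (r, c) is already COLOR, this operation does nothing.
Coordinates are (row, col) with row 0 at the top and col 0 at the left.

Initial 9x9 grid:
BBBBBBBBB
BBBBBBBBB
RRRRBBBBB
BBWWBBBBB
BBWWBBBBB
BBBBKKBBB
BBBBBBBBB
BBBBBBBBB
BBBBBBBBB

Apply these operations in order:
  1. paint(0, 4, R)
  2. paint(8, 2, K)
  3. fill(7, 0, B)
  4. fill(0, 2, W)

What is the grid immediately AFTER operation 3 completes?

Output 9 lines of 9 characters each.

After op 1 paint(0,4,R):
BBBBRBBBB
BBBBBBBBB
RRRRBBBBB
BBWWBBBBB
BBWWBBBBB
BBBBKKBBB
BBBBBBBBB
BBBBBBBBB
BBBBBBBBB
After op 2 paint(8,2,K):
BBBBRBBBB
BBBBBBBBB
RRRRBBBBB
BBWWBBBBB
BBWWBBBBB
BBBBKKBBB
BBBBBBBBB
BBBBBBBBB
BBKBBBBBB
After op 3 fill(7,0,B) [0 cells changed]:
BBBBRBBBB
BBBBBBBBB
RRRRBBBBB
BBWWBBBBB
BBWWBBBBB
BBBBKKBBB
BBBBBBBBB
BBBBBBBBB
BBKBBBBBB

Answer: BBBBRBBBB
BBBBBBBBB
RRRRBBBBB
BBWWBBBBB
BBWWBBBBB
BBBBKKBBB
BBBBBBBBB
BBBBBBBBB
BBKBBBBBB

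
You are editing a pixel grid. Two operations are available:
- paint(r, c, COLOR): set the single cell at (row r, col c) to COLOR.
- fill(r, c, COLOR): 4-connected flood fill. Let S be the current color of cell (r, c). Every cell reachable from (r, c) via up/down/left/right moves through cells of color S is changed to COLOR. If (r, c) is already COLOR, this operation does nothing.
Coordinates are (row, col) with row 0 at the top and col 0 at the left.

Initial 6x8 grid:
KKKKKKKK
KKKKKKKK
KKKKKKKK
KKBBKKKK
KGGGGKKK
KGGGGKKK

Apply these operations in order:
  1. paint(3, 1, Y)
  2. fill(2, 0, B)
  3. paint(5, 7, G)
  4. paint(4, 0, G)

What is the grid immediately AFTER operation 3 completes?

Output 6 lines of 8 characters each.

Answer: BBBBBBBB
BBBBBBBB
BBBBBBBB
BYBBBBBB
BGGGGBBB
BGGGGBBG

Derivation:
After op 1 paint(3,1,Y):
KKKKKKKK
KKKKKKKK
KKKKKKKK
KYBBKKKK
KGGGGKKK
KGGGGKKK
After op 2 fill(2,0,B) [37 cells changed]:
BBBBBBBB
BBBBBBBB
BBBBBBBB
BYBBBBBB
BGGGGBBB
BGGGGBBB
After op 3 paint(5,7,G):
BBBBBBBB
BBBBBBBB
BBBBBBBB
BYBBBBBB
BGGGGBBB
BGGGGBBG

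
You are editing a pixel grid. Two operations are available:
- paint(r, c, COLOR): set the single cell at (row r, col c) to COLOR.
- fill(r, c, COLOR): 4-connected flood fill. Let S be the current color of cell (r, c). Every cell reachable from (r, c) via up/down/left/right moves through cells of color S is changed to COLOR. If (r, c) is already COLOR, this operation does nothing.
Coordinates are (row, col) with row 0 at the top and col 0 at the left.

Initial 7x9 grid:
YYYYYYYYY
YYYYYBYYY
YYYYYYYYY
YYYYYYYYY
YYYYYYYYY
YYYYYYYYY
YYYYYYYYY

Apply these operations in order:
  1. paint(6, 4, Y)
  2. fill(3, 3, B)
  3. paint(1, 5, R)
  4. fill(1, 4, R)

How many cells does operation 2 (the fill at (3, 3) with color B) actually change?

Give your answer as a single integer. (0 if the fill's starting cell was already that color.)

Answer: 62

Derivation:
After op 1 paint(6,4,Y):
YYYYYYYYY
YYYYYBYYY
YYYYYYYYY
YYYYYYYYY
YYYYYYYYY
YYYYYYYYY
YYYYYYYYY
After op 2 fill(3,3,B) [62 cells changed]:
BBBBBBBBB
BBBBBBBBB
BBBBBBBBB
BBBBBBBBB
BBBBBBBBB
BBBBBBBBB
BBBBBBBBB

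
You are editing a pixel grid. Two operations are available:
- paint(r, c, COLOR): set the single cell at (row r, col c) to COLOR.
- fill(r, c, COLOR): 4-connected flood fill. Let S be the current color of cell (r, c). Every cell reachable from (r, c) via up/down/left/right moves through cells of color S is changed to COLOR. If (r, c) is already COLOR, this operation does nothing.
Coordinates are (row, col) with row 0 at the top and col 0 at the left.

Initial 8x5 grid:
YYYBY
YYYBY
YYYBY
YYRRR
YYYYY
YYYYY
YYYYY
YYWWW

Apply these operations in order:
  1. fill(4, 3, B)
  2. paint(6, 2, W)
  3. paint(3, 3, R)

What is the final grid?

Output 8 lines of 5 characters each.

After op 1 fill(4,3,B) [28 cells changed]:
BBBBY
BBBBY
BBBBY
BBRRR
BBBBB
BBBBB
BBBBB
BBWWW
After op 2 paint(6,2,W):
BBBBY
BBBBY
BBBBY
BBRRR
BBBBB
BBBBB
BBWBB
BBWWW
After op 3 paint(3,3,R):
BBBBY
BBBBY
BBBBY
BBRRR
BBBBB
BBBBB
BBWBB
BBWWW

Answer: BBBBY
BBBBY
BBBBY
BBRRR
BBBBB
BBBBB
BBWBB
BBWWW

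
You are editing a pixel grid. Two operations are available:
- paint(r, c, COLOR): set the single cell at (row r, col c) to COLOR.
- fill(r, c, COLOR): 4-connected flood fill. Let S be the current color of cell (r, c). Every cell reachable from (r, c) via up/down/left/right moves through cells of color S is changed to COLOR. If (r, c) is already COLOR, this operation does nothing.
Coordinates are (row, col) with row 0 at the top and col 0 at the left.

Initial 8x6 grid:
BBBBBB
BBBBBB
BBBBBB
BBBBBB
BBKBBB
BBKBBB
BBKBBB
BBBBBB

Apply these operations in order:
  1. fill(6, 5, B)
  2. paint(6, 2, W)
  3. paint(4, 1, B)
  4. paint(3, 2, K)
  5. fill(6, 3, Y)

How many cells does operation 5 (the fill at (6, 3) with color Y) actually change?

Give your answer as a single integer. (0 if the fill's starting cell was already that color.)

After op 1 fill(6,5,B) [0 cells changed]:
BBBBBB
BBBBBB
BBBBBB
BBBBBB
BBKBBB
BBKBBB
BBKBBB
BBBBBB
After op 2 paint(6,2,W):
BBBBBB
BBBBBB
BBBBBB
BBBBBB
BBKBBB
BBKBBB
BBWBBB
BBBBBB
After op 3 paint(4,1,B):
BBBBBB
BBBBBB
BBBBBB
BBBBBB
BBKBBB
BBKBBB
BBWBBB
BBBBBB
After op 4 paint(3,2,K):
BBBBBB
BBBBBB
BBBBBB
BBKBBB
BBKBBB
BBKBBB
BBWBBB
BBBBBB
After op 5 fill(6,3,Y) [44 cells changed]:
YYYYYY
YYYYYY
YYYYYY
YYKYYY
YYKYYY
YYKYYY
YYWYYY
YYYYYY

Answer: 44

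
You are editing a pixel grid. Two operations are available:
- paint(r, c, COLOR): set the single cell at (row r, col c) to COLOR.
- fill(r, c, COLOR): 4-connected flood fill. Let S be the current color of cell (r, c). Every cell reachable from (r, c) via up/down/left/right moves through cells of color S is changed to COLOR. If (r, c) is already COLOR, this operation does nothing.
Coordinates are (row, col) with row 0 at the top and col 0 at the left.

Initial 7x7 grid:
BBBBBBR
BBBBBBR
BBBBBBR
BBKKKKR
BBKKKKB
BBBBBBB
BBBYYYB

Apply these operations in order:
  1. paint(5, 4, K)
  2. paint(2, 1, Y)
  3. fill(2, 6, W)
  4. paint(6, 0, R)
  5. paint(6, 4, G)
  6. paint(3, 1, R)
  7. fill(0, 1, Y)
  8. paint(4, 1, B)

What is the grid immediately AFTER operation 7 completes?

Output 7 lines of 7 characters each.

Answer: YYYYYYW
YYYYYYW
YYYYYYW
YRKKKKW
YYKKKKB
YYYYKBB
RYYYGYB

Derivation:
After op 1 paint(5,4,K):
BBBBBBR
BBBBBBR
BBBBBBR
BBKKKKR
BBKKKKB
BBBBKBB
BBBYYYB
After op 2 paint(2,1,Y):
BBBBBBR
BBBBBBR
BYBBBBR
BBKKKKR
BBKKKKB
BBBBKBB
BBBYYYB
After op 3 fill(2,6,W) [4 cells changed]:
BBBBBBW
BBBBBBW
BYBBBBW
BBKKKKW
BBKKKKB
BBBBKBB
BBBYYYB
After op 4 paint(6,0,R):
BBBBBBW
BBBBBBW
BYBBBBW
BBKKKKW
BBKKKKB
BBBBKBB
RBBYYYB
After op 5 paint(6,4,G):
BBBBBBW
BBBBBBW
BYBBBBW
BBKKKKW
BBKKKKB
BBBBKBB
RBBYGYB
After op 6 paint(3,1,R):
BBBBBBW
BBBBBBW
BYBBBBW
BRKKKKW
BBKKKKB
BBBBKBB
RBBYGYB
After op 7 fill(0,1,Y) [26 cells changed]:
YYYYYYW
YYYYYYW
YYYYYYW
YRKKKKW
YYKKKKB
YYYYKBB
RYYYGYB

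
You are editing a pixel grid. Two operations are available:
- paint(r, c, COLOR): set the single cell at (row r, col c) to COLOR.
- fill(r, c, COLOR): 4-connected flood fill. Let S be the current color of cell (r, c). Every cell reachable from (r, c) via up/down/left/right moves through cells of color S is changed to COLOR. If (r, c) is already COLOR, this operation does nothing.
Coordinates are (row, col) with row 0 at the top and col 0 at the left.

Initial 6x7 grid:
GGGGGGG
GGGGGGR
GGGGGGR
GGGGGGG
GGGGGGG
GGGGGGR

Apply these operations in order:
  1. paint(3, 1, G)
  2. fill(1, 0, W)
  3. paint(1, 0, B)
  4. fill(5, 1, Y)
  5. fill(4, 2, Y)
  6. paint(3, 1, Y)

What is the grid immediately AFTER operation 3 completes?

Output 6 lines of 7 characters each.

After op 1 paint(3,1,G):
GGGGGGG
GGGGGGR
GGGGGGR
GGGGGGG
GGGGGGG
GGGGGGR
After op 2 fill(1,0,W) [39 cells changed]:
WWWWWWW
WWWWWWR
WWWWWWR
WWWWWWW
WWWWWWW
WWWWWWR
After op 3 paint(1,0,B):
WWWWWWW
BWWWWWR
WWWWWWR
WWWWWWW
WWWWWWW
WWWWWWR

Answer: WWWWWWW
BWWWWWR
WWWWWWR
WWWWWWW
WWWWWWW
WWWWWWR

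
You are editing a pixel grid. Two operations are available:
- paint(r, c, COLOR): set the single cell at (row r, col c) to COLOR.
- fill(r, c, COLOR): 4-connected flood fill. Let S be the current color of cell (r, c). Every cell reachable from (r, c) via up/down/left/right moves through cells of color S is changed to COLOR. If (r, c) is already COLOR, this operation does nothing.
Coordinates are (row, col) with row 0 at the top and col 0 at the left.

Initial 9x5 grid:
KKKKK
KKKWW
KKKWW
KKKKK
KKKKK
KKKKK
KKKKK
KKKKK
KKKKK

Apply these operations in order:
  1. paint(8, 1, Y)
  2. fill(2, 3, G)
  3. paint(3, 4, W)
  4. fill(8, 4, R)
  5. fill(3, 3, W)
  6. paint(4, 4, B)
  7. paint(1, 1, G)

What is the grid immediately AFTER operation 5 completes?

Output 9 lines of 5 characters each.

After op 1 paint(8,1,Y):
KKKKK
KKKWW
KKKWW
KKKKK
KKKKK
KKKKK
KKKKK
KKKKK
KYKKK
After op 2 fill(2,3,G) [4 cells changed]:
KKKKK
KKKGG
KKKGG
KKKKK
KKKKK
KKKKK
KKKKK
KKKKK
KYKKK
After op 3 paint(3,4,W):
KKKKK
KKKGG
KKKGG
KKKKW
KKKKK
KKKKK
KKKKK
KKKKK
KYKKK
After op 4 fill(8,4,R) [39 cells changed]:
RRRRR
RRRGG
RRRGG
RRRRW
RRRRR
RRRRR
RRRRR
RRRRR
RYRRR
After op 5 fill(3,3,W) [39 cells changed]:
WWWWW
WWWGG
WWWGG
WWWWW
WWWWW
WWWWW
WWWWW
WWWWW
WYWWW

Answer: WWWWW
WWWGG
WWWGG
WWWWW
WWWWW
WWWWW
WWWWW
WWWWW
WYWWW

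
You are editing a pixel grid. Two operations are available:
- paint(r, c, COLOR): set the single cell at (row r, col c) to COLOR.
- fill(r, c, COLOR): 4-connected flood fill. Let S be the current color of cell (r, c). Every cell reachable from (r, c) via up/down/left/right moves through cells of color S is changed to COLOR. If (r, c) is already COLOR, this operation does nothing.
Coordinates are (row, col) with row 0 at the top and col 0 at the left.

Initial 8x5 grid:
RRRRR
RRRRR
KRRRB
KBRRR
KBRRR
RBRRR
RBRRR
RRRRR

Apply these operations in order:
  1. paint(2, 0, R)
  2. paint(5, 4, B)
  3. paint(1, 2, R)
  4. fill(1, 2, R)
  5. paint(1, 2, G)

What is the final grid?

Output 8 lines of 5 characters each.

After op 1 paint(2,0,R):
RRRRR
RRRRR
RRRRB
KBRRR
KBRRR
RBRRR
RBRRR
RRRRR
After op 2 paint(5,4,B):
RRRRR
RRRRR
RRRRB
KBRRR
KBRRR
RBRRB
RBRRR
RRRRR
After op 3 paint(1,2,R):
RRRRR
RRRRR
RRRRB
KBRRR
KBRRR
RBRRB
RBRRR
RRRRR
After op 4 fill(1,2,R) [0 cells changed]:
RRRRR
RRRRR
RRRRB
KBRRR
KBRRR
RBRRB
RBRRR
RRRRR
After op 5 paint(1,2,G):
RRRRR
RRGRR
RRRRB
KBRRR
KBRRR
RBRRB
RBRRR
RRRRR

Answer: RRRRR
RRGRR
RRRRB
KBRRR
KBRRR
RBRRB
RBRRR
RRRRR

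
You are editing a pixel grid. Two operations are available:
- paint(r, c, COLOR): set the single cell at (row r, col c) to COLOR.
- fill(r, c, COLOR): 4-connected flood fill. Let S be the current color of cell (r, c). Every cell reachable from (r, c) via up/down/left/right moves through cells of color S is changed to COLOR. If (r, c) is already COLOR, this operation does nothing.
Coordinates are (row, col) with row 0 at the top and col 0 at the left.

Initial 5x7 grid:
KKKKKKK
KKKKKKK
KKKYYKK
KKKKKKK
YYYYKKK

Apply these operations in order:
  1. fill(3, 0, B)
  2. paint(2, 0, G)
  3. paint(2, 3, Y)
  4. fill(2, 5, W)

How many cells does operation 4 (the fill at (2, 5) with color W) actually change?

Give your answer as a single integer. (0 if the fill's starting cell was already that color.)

Answer: 28

Derivation:
After op 1 fill(3,0,B) [29 cells changed]:
BBBBBBB
BBBBBBB
BBBYYBB
BBBBBBB
YYYYBBB
After op 2 paint(2,0,G):
BBBBBBB
BBBBBBB
GBBYYBB
BBBBBBB
YYYYBBB
After op 3 paint(2,3,Y):
BBBBBBB
BBBBBBB
GBBYYBB
BBBBBBB
YYYYBBB
After op 4 fill(2,5,W) [28 cells changed]:
WWWWWWW
WWWWWWW
GWWYYWW
WWWWWWW
YYYYWWW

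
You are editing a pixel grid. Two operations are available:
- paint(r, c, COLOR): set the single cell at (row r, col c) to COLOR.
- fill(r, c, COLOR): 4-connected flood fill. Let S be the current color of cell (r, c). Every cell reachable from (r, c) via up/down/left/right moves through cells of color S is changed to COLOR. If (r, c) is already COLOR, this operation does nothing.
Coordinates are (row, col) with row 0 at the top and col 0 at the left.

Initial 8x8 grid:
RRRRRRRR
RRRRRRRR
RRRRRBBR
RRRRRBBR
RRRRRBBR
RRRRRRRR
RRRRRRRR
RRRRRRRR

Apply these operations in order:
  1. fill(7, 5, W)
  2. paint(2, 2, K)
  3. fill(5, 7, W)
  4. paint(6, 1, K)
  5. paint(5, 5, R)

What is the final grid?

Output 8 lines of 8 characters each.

Answer: WWWWWWWW
WWWWWWWW
WWKWWBBW
WWWWWBBW
WWWWWBBW
WWWWWRWW
WKWWWWWW
WWWWWWWW

Derivation:
After op 1 fill(7,5,W) [58 cells changed]:
WWWWWWWW
WWWWWWWW
WWWWWBBW
WWWWWBBW
WWWWWBBW
WWWWWWWW
WWWWWWWW
WWWWWWWW
After op 2 paint(2,2,K):
WWWWWWWW
WWWWWWWW
WWKWWBBW
WWWWWBBW
WWWWWBBW
WWWWWWWW
WWWWWWWW
WWWWWWWW
After op 3 fill(5,7,W) [0 cells changed]:
WWWWWWWW
WWWWWWWW
WWKWWBBW
WWWWWBBW
WWWWWBBW
WWWWWWWW
WWWWWWWW
WWWWWWWW
After op 4 paint(6,1,K):
WWWWWWWW
WWWWWWWW
WWKWWBBW
WWWWWBBW
WWWWWBBW
WWWWWWWW
WKWWWWWW
WWWWWWWW
After op 5 paint(5,5,R):
WWWWWWWW
WWWWWWWW
WWKWWBBW
WWWWWBBW
WWWWWBBW
WWWWWRWW
WKWWWWWW
WWWWWWWW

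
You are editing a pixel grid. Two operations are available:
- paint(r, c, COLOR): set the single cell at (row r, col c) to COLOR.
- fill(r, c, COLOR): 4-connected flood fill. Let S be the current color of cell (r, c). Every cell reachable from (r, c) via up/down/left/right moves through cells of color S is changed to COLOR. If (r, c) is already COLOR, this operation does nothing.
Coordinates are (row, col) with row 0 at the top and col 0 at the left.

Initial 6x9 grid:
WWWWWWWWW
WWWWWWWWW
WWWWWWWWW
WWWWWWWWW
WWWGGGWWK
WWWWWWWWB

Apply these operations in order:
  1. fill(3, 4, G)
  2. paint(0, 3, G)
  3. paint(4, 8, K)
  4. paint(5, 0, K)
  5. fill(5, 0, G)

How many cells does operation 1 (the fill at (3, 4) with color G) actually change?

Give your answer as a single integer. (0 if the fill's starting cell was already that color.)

Answer: 49

Derivation:
After op 1 fill(3,4,G) [49 cells changed]:
GGGGGGGGG
GGGGGGGGG
GGGGGGGGG
GGGGGGGGG
GGGGGGGGK
GGGGGGGGB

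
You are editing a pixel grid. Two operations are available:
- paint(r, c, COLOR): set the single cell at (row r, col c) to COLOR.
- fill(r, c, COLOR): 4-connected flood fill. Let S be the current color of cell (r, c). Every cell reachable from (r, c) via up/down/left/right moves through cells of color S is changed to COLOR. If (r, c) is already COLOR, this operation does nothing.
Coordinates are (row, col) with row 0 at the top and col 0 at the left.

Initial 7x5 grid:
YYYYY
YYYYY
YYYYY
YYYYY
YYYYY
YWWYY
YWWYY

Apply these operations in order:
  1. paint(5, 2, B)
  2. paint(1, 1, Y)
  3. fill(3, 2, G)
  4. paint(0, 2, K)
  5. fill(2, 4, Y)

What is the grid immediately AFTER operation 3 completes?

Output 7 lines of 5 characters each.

Answer: GGGGG
GGGGG
GGGGG
GGGGG
GGGGG
GWBGG
GWWGG

Derivation:
After op 1 paint(5,2,B):
YYYYY
YYYYY
YYYYY
YYYYY
YYYYY
YWBYY
YWWYY
After op 2 paint(1,1,Y):
YYYYY
YYYYY
YYYYY
YYYYY
YYYYY
YWBYY
YWWYY
After op 3 fill(3,2,G) [31 cells changed]:
GGGGG
GGGGG
GGGGG
GGGGG
GGGGG
GWBGG
GWWGG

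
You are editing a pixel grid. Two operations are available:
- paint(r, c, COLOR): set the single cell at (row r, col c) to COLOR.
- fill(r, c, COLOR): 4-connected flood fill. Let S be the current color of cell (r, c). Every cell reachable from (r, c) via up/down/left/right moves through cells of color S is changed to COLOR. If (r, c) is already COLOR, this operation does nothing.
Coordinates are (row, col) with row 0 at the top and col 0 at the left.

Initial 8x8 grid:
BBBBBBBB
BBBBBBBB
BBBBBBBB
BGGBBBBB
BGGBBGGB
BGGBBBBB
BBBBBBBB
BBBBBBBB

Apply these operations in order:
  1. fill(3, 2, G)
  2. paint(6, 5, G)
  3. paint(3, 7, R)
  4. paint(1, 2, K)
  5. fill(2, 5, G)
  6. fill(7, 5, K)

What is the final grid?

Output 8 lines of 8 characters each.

Answer: KKKKKKKK
KKKKKKKK
KKKKKKKK
KKKKKKKR
KKKKKKKK
KKKKKKKK
KKKKKKKK
KKKKKKKK

Derivation:
After op 1 fill(3,2,G) [0 cells changed]:
BBBBBBBB
BBBBBBBB
BBBBBBBB
BGGBBBBB
BGGBBGGB
BGGBBBBB
BBBBBBBB
BBBBBBBB
After op 2 paint(6,5,G):
BBBBBBBB
BBBBBBBB
BBBBBBBB
BGGBBBBB
BGGBBGGB
BGGBBBBB
BBBBBGBB
BBBBBBBB
After op 3 paint(3,7,R):
BBBBBBBB
BBBBBBBB
BBBBBBBB
BGGBBBBR
BGGBBGGB
BGGBBBBB
BBBBBGBB
BBBBBBBB
After op 4 paint(1,2,K):
BBBBBBBB
BBKBBBBB
BBBBBBBB
BGGBBBBR
BGGBBGGB
BGGBBBBB
BBBBBGBB
BBBBBBBB
After op 5 fill(2,5,G) [53 cells changed]:
GGGGGGGG
GGKGGGGG
GGGGGGGG
GGGGGGGR
GGGGGGGG
GGGGGGGG
GGGGGGGG
GGGGGGGG
After op 6 fill(7,5,K) [62 cells changed]:
KKKKKKKK
KKKKKKKK
KKKKKKKK
KKKKKKKR
KKKKKKKK
KKKKKKKK
KKKKKKKK
KKKKKKKK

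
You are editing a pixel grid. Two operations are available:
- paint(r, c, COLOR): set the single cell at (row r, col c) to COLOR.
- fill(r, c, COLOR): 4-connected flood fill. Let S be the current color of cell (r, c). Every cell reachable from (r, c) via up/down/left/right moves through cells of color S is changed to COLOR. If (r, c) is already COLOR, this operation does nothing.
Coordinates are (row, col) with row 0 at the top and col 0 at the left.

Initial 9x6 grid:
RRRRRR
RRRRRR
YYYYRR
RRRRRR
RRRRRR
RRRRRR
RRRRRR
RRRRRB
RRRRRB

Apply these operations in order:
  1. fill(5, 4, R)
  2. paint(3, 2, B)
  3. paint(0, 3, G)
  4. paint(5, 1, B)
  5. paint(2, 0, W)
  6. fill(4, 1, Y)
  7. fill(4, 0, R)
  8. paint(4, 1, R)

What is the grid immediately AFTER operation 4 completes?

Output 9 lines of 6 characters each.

After op 1 fill(5,4,R) [0 cells changed]:
RRRRRR
RRRRRR
YYYYRR
RRRRRR
RRRRRR
RRRRRR
RRRRRR
RRRRRB
RRRRRB
After op 2 paint(3,2,B):
RRRRRR
RRRRRR
YYYYRR
RRBRRR
RRRRRR
RRRRRR
RRRRRR
RRRRRB
RRRRRB
After op 3 paint(0,3,G):
RRRGRR
RRRRRR
YYYYRR
RRBRRR
RRRRRR
RRRRRR
RRRRRR
RRRRRB
RRRRRB
After op 4 paint(5,1,B):
RRRGRR
RRRRRR
YYYYRR
RRBRRR
RRRRRR
RBRRRR
RRRRRR
RRRRRB
RRRRRB

Answer: RRRGRR
RRRRRR
YYYYRR
RRBRRR
RRRRRR
RBRRRR
RRRRRR
RRRRRB
RRRRRB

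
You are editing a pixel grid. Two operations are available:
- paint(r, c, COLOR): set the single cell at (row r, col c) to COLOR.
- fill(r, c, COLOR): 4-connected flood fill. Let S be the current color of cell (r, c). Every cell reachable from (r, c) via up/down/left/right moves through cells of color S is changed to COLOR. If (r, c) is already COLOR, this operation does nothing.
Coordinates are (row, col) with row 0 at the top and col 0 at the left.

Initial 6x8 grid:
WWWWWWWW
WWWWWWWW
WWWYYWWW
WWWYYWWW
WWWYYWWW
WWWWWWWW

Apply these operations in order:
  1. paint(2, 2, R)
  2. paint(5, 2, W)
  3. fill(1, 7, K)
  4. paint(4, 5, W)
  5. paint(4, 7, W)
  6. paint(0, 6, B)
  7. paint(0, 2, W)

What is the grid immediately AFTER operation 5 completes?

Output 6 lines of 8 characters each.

After op 1 paint(2,2,R):
WWWWWWWW
WWWWWWWW
WWRYYWWW
WWWYYWWW
WWWYYWWW
WWWWWWWW
After op 2 paint(5,2,W):
WWWWWWWW
WWWWWWWW
WWRYYWWW
WWWYYWWW
WWWYYWWW
WWWWWWWW
After op 3 fill(1,7,K) [41 cells changed]:
KKKKKKKK
KKKKKKKK
KKRYYKKK
KKKYYKKK
KKKYYKKK
KKKKKKKK
After op 4 paint(4,5,W):
KKKKKKKK
KKKKKKKK
KKRYYKKK
KKKYYKKK
KKKYYWKK
KKKKKKKK
After op 5 paint(4,7,W):
KKKKKKKK
KKKKKKKK
KKRYYKKK
KKKYYKKK
KKKYYWKW
KKKKKKKK

Answer: KKKKKKKK
KKKKKKKK
KKRYYKKK
KKKYYKKK
KKKYYWKW
KKKKKKKK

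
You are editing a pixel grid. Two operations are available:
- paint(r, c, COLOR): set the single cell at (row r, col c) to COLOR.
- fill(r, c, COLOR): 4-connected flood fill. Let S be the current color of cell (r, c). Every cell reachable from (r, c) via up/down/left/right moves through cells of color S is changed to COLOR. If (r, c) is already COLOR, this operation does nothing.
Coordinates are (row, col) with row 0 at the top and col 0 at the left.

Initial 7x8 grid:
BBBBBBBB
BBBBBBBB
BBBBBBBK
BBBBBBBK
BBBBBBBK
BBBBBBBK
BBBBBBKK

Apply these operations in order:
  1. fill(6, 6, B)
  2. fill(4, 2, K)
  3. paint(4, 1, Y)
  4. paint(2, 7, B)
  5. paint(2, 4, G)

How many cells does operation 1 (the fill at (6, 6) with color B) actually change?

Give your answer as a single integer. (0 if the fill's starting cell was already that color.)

Answer: 6

Derivation:
After op 1 fill(6,6,B) [6 cells changed]:
BBBBBBBB
BBBBBBBB
BBBBBBBB
BBBBBBBB
BBBBBBBB
BBBBBBBB
BBBBBBBB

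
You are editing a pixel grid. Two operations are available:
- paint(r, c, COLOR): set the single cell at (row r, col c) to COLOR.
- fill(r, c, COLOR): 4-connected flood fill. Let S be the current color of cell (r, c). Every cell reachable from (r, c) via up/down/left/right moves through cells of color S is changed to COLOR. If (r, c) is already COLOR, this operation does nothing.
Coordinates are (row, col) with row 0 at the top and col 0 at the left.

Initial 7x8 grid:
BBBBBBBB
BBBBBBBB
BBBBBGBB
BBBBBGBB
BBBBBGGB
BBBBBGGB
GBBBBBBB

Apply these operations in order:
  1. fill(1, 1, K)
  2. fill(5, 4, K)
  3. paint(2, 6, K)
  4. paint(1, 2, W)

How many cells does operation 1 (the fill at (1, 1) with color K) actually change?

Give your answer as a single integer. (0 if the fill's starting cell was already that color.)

Answer: 49

Derivation:
After op 1 fill(1,1,K) [49 cells changed]:
KKKKKKKK
KKKKKKKK
KKKKKGKK
KKKKKGKK
KKKKKGGK
KKKKKGGK
GKKKKKKK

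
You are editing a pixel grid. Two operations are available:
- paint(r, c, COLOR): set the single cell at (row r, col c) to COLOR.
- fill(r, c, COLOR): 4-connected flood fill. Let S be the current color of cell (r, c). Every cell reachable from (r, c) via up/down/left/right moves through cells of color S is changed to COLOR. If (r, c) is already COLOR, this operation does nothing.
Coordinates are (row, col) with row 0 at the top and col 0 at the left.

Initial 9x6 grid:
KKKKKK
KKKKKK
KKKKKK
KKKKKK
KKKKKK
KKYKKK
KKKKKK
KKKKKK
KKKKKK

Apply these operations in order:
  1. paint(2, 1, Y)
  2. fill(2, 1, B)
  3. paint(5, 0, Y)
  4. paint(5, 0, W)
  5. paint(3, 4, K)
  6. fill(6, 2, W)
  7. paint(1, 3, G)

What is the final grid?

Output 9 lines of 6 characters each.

After op 1 paint(2,1,Y):
KKKKKK
KKKKKK
KYKKKK
KKKKKK
KKKKKK
KKYKKK
KKKKKK
KKKKKK
KKKKKK
After op 2 fill(2,1,B) [1 cells changed]:
KKKKKK
KKKKKK
KBKKKK
KKKKKK
KKKKKK
KKYKKK
KKKKKK
KKKKKK
KKKKKK
After op 3 paint(5,0,Y):
KKKKKK
KKKKKK
KBKKKK
KKKKKK
KKKKKK
YKYKKK
KKKKKK
KKKKKK
KKKKKK
After op 4 paint(5,0,W):
KKKKKK
KKKKKK
KBKKKK
KKKKKK
KKKKKK
WKYKKK
KKKKKK
KKKKKK
KKKKKK
After op 5 paint(3,4,K):
KKKKKK
KKKKKK
KBKKKK
KKKKKK
KKKKKK
WKYKKK
KKKKKK
KKKKKK
KKKKKK
After op 6 fill(6,2,W) [51 cells changed]:
WWWWWW
WWWWWW
WBWWWW
WWWWWW
WWWWWW
WWYWWW
WWWWWW
WWWWWW
WWWWWW
After op 7 paint(1,3,G):
WWWWWW
WWWGWW
WBWWWW
WWWWWW
WWWWWW
WWYWWW
WWWWWW
WWWWWW
WWWWWW

Answer: WWWWWW
WWWGWW
WBWWWW
WWWWWW
WWWWWW
WWYWWW
WWWWWW
WWWWWW
WWWWWW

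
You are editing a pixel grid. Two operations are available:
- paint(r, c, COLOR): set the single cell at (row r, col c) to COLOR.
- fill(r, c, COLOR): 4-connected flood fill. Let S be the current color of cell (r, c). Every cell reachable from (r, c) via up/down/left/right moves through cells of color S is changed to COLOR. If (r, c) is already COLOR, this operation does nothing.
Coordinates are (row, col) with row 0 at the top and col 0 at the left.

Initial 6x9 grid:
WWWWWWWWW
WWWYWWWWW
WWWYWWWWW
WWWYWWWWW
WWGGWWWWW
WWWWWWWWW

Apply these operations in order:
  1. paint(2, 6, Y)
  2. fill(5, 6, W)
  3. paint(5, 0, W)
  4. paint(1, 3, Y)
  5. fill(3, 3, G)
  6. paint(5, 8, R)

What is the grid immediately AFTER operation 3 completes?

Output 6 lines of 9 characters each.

Answer: WWWWWWWWW
WWWYWWWWW
WWWYWWYWW
WWWYWWWWW
WWGGWWWWW
WWWWWWWWW

Derivation:
After op 1 paint(2,6,Y):
WWWWWWWWW
WWWYWWWWW
WWWYWWYWW
WWWYWWWWW
WWGGWWWWW
WWWWWWWWW
After op 2 fill(5,6,W) [0 cells changed]:
WWWWWWWWW
WWWYWWWWW
WWWYWWYWW
WWWYWWWWW
WWGGWWWWW
WWWWWWWWW
After op 3 paint(5,0,W):
WWWWWWWWW
WWWYWWWWW
WWWYWWYWW
WWWYWWWWW
WWGGWWWWW
WWWWWWWWW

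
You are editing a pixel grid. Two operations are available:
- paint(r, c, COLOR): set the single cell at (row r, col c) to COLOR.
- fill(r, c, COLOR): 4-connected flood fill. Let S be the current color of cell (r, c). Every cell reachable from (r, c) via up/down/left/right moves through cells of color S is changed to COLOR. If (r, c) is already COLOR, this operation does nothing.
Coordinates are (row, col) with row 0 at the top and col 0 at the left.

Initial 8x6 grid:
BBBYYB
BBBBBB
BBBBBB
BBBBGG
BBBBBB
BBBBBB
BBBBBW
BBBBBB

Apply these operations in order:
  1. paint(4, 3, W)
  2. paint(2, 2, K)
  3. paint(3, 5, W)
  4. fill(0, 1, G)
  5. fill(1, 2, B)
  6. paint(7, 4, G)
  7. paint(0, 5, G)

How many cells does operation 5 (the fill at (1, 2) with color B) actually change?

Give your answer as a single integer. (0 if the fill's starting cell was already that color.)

After op 1 paint(4,3,W):
BBBYYB
BBBBBB
BBBBBB
BBBBGG
BBBWBB
BBBBBB
BBBBBW
BBBBBB
After op 2 paint(2,2,K):
BBBYYB
BBBBBB
BBKBBB
BBBBGG
BBBWBB
BBBBBB
BBBBBW
BBBBBB
After op 3 paint(3,5,W):
BBBYYB
BBBBBB
BBKBBB
BBBBGW
BBBWBB
BBBBBB
BBBBBW
BBBBBB
After op 4 fill(0,1,G) [41 cells changed]:
GGGYYG
GGGGGG
GGKGGG
GGGGGW
GGGWGG
GGGGGG
GGGGGW
GGGGGG
After op 5 fill(1,2,B) [42 cells changed]:
BBBYYB
BBBBBB
BBKBBB
BBBBBW
BBBWBB
BBBBBB
BBBBBW
BBBBBB

Answer: 42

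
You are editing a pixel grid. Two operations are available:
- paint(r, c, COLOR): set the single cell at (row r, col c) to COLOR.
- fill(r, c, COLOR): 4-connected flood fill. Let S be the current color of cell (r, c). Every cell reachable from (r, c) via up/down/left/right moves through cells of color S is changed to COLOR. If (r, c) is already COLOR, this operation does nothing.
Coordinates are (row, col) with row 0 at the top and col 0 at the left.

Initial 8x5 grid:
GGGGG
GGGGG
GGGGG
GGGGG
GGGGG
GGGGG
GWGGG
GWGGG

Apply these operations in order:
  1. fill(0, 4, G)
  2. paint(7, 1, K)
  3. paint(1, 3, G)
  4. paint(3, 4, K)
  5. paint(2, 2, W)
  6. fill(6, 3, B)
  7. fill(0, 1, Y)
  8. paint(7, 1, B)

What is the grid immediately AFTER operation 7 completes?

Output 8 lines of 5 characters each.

After op 1 fill(0,4,G) [0 cells changed]:
GGGGG
GGGGG
GGGGG
GGGGG
GGGGG
GGGGG
GWGGG
GWGGG
After op 2 paint(7,1,K):
GGGGG
GGGGG
GGGGG
GGGGG
GGGGG
GGGGG
GWGGG
GKGGG
After op 3 paint(1,3,G):
GGGGG
GGGGG
GGGGG
GGGGG
GGGGG
GGGGG
GWGGG
GKGGG
After op 4 paint(3,4,K):
GGGGG
GGGGG
GGGGG
GGGGK
GGGGG
GGGGG
GWGGG
GKGGG
After op 5 paint(2,2,W):
GGGGG
GGGGG
GGWGG
GGGGK
GGGGG
GGGGG
GWGGG
GKGGG
After op 6 fill(6,3,B) [36 cells changed]:
BBBBB
BBBBB
BBWBB
BBBBK
BBBBB
BBBBB
BWBBB
BKBBB
After op 7 fill(0,1,Y) [36 cells changed]:
YYYYY
YYYYY
YYWYY
YYYYK
YYYYY
YYYYY
YWYYY
YKYYY

Answer: YYYYY
YYYYY
YYWYY
YYYYK
YYYYY
YYYYY
YWYYY
YKYYY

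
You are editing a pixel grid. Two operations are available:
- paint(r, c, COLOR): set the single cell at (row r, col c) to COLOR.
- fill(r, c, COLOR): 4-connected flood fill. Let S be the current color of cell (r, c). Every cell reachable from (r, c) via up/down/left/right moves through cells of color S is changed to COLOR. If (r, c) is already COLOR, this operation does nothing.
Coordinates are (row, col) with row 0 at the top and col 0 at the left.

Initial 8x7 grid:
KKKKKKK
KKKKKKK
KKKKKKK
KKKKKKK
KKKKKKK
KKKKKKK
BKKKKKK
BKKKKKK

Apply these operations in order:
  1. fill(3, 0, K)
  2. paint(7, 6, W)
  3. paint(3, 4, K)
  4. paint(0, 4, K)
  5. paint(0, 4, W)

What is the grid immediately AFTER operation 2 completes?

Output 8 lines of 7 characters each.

After op 1 fill(3,0,K) [0 cells changed]:
KKKKKKK
KKKKKKK
KKKKKKK
KKKKKKK
KKKKKKK
KKKKKKK
BKKKKKK
BKKKKKK
After op 2 paint(7,6,W):
KKKKKKK
KKKKKKK
KKKKKKK
KKKKKKK
KKKKKKK
KKKKKKK
BKKKKKK
BKKKKKW

Answer: KKKKKKK
KKKKKKK
KKKKKKK
KKKKKKK
KKKKKKK
KKKKKKK
BKKKKKK
BKKKKKW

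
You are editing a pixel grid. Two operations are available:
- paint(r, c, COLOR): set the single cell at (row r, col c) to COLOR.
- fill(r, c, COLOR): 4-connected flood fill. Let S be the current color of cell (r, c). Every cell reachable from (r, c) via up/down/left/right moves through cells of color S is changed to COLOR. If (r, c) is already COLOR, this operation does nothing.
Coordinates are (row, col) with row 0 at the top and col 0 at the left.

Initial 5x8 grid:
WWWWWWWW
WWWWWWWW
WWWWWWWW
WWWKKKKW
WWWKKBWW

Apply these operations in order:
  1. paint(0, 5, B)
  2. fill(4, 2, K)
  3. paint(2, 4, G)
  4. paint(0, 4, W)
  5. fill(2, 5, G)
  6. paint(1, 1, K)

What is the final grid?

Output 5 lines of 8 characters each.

Answer: GGGGWBGG
GKGGGGGG
GGGGGGGG
GGGGGGGG
GGGGGBGG

Derivation:
After op 1 paint(0,5,B):
WWWWWBWW
WWWWWWWW
WWWWWWWW
WWWKKKKW
WWWKKBWW
After op 2 fill(4,2,K) [32 cells changed]:
KKKKKBKK
KKKKKKKK
KKKKKKKK
KKKKKKKK
KKKKKBKK
After op 3 paint(2,4,G):
KKKKKBKK
KKKKKKKK
KKKKGKKK
KKKKKKKK
KKKKKBKK
After op 4 paint(0,4,W):
KKKKWBKK
KKKKKKKK
KKKKGKKK
KKKKKKKK
KKKKKBKK
After op 5 fill(2,5,G) [36 cells changed]:
GGGGWBGG
GGGGGGGG
GGGGGGGG
GGGGGGGG
GGGGGBGG
After op 6 paint(1,1,K):
GGGGWBGG
GKGGGGGG
GGGGGGGG
GGGGGGGG
GGGGGBGG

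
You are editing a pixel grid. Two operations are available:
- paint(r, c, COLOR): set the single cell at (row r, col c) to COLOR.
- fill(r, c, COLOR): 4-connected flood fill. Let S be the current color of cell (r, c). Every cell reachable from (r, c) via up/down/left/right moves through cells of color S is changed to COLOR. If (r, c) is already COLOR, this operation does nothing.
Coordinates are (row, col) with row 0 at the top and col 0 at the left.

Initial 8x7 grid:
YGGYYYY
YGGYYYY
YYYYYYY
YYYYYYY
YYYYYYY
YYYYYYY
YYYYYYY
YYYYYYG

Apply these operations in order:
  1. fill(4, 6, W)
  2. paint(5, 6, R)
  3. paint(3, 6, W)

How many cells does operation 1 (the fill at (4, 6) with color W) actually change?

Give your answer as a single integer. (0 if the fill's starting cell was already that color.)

After op 1 fill(4,6,W) [51 cells changed]:
WGGWWWW
WGGWWWW
WWWWWWW
WWWWWWW
WWWWWWW
WWWWWWW
WWWWWWW
WWWWWWG

Answer: 51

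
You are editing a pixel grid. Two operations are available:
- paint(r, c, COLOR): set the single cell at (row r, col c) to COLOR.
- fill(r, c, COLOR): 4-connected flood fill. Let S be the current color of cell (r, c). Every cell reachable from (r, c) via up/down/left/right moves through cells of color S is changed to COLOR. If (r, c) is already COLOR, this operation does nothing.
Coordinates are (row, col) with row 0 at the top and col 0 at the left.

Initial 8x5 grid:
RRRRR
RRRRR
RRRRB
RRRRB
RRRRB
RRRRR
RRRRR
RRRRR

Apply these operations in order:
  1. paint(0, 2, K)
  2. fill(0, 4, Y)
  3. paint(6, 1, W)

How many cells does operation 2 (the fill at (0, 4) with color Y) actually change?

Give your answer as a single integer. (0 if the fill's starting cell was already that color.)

After op 1 paint(0,2,K):
RRKRR
RRRRR
RRRRB
RRRRB
RRRRB
RRRRR
RRRRR
RRRRR
After op 2 fill(0,4,Y) [36 cells changed]:
YYKYY
YYYYY
YYYYB
YYYYB
YYYYB
YYYYY
YYYYY
YYYYY

Answer: 36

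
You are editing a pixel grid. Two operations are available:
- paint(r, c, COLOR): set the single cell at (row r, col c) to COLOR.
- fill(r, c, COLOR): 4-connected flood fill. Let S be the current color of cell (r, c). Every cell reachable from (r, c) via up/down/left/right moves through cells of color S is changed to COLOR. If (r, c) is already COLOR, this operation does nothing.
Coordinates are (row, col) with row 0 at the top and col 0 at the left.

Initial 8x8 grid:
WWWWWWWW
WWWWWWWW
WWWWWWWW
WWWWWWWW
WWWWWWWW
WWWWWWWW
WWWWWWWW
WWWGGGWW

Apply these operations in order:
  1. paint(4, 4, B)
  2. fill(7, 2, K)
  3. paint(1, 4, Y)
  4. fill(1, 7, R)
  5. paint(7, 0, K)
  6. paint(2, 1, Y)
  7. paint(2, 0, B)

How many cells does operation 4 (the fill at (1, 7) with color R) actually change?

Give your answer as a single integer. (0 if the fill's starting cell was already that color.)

Answer: 59

Derivation:
After op 1 paint(4,4,B):
WWWWWWWW
WWWWWWWW
WWWWWWWW
WWWWWWWW
WWWWBWWW
WWWWWWWW
WWWWWWWW
WWWGGGWW
After op 2 fill(7,2,K) [60 cells changed]:
KKKKKKKK
KKKKKKKK
KKKKKKKK
KKKKKKKK
KKKKBKKK
KKKKKKKK
KKKKKKKK
KKKGGGKK
After op 3 paint(1,4,Y):
KKKKKKKK
KKKKYKKK
KKKKKKKK
KKKKKKKK
KKKKBKKK
KKKKKKKK
KKKKKKKK
KKKGGGKK
After op 4 fill(1,7,R) [59 cells changed]:
RRRRRRRR
RRRRYRRR
RRRRRRRR
RRRRRRRR
RRRRBRRR
RRRRRRRR
RRRRRRRR
RRRGGGRR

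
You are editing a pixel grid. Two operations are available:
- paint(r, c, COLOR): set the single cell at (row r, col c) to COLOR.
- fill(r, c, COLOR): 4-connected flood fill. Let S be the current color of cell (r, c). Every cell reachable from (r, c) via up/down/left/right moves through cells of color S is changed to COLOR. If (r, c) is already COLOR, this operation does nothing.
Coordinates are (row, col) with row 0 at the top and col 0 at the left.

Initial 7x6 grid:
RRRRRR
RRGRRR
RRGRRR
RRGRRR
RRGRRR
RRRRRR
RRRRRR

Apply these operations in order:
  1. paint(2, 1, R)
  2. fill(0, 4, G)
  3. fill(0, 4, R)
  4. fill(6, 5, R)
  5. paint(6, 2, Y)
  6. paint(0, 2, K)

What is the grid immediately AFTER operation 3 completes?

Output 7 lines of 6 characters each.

After op 1 paint(2,1,R):
RRRRRR
RRGRRR
RRGRRR
RRGRRR
RRGRRR
RRRRRR
RRRRRR
After op 2 fill(0,4,G) [38 cells changed]:
GGGGGG
GGGGGG
GGGGGG
GGGGGG
GGGGGG
GGGGGG
GGGGGG
After op 3 fill(0,4,R) [42 cells changed]:
RRRRRR
RRRRRR
RRRRRR
RRRRRR
RRRRRR
RRRRRR
RRRRRR

Answer: RRRRRR
RRRRRR
RRRRRR
RRRRRR
RRRRRR
RRRRRR
RRRRRR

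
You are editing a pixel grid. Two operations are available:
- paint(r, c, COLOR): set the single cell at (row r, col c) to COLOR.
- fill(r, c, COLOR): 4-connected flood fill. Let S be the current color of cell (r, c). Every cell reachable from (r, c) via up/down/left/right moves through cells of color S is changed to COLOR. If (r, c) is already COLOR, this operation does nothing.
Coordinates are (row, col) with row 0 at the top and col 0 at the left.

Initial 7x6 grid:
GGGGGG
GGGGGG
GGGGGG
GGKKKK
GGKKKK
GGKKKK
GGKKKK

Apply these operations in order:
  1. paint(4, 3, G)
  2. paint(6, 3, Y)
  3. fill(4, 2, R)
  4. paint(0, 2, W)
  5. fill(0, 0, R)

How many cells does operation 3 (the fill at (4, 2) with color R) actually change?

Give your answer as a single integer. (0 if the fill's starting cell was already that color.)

After op 1 paint(4,3,G):
GGGGGG
GGGGGG
GGGGGG
GGKKKK
GGKGKK
GGKKKK
GGKKKK
After op 2 paint(6,3,Y):
GGGGGG
GGGGGG
GGGGGG
GGKKKK
GGKGKK
GGKKKK
GGKYKK
After op 3 fill(4,2,R) [14 cells changed]:
GGGGGG
GGGGGG
GGGGGG
GGRRRR
GGRGRR
GGRRRR
GGRYRR

Answer: 14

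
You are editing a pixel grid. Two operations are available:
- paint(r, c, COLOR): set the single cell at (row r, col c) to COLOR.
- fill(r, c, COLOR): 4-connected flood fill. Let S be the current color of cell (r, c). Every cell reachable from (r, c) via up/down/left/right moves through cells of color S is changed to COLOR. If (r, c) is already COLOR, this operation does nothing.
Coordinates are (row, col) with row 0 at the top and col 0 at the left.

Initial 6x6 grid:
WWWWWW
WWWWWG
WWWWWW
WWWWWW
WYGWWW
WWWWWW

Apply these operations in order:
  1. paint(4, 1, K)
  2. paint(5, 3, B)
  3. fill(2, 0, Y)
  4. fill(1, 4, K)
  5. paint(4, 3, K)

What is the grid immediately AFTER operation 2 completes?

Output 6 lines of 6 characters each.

After op 1 paint(4,1,K):
WWWWWW
WWWWWG
WWWWWW
WWWWWW
WKGWWW
WWWWWW
After op 2 paint(5,3,B):
WWWWWW
WWWWWG
WWWWWW
WWWWWW
WKGWWW
WWWBWW

Answer: WWWWWW
WWWWWG
WWWWWW
WWWWWW
WKGWWW
WWWBWW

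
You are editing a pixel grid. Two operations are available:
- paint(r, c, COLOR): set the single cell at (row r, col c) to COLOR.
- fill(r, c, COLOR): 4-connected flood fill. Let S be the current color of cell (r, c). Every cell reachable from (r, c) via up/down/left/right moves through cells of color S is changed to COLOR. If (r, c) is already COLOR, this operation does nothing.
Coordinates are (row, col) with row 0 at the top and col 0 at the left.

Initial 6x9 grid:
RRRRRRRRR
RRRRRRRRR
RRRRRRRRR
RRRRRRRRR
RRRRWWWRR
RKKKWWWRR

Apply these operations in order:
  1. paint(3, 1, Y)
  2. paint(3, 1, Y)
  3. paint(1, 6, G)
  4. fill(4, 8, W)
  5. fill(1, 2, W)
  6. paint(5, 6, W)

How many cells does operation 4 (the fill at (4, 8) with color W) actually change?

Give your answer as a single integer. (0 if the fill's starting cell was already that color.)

Answer: 43

Derivation:
After op 1 paint(3,1,Y):
RRRRRRRRR
RRRRRRRRR
RRRRRRRRR
RYRRRRRRR
RRRRWWWRR
RKKKWWWRR
After op 2 paint(3,1,Y):
RRRRRRRRR
RRRRRRRRR
RRRRRRRRR
RYRRRRRRR
RRRRWWWRR
RKKKWWWRR
After op 3 paint(1,6,G):
RRRRRRRRR
RRRRRRGRR
RRRRRRRRR
RYRRRRRRR
RRRRWWWRR
RKKKWWWRR
After op 4 fill(4,8,W) [43 cells changed]:
WWWWWWWWW
WWWWWWGWW
WWWWWWWWW
WYWWWWWWW
WWWWWWWWW
WKKKWWWWW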